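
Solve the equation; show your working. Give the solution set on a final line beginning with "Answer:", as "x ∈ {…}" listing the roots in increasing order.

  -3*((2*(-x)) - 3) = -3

Step 1. [-3*((2*(-x)) - 3) = -3] divide by the outer -3, so div: (2*(-x)) - 3 = 1.
Step 2. [(2*(-x)) - 3 = 1] 3 comes off first (add 3) ⇒ sub: 2*(-x) = 4.
Step 3. [2*(-x) = 4] 2·(inner) — divide through by 2, so div: -x = 2.
Step 4. [-x = 2] LHS negated; negate both sides, so neg: x = -2.

Answer: x ∈ {-2}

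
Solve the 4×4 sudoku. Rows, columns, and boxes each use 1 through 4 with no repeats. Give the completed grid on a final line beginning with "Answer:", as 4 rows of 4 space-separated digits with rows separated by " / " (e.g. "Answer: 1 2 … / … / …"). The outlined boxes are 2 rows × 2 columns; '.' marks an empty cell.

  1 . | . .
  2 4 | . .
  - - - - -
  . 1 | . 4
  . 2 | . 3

Step 1. [r2c3∈{1,3}] across row 2, 3 lands solely at r2c3, so r2c3=3.
Step 2. [r1c3∈{2,4}] in row 1, 4 fits only at r1c3, so r1c3=4.
Step 3. [r1c4∈{2}] only 2 remains possible at r1c4 ⇒ r1c4=2.
Step 4. [r2c4∈{1}] nothing but 1 survives at r2c4. So r2c4=1.
Step 5. [r1c2∈{3}] only 3 remains possible at r1c2. So r1c2=3.
Step 6. [r3c3∈{2}] r3c3 has the single candidate 2. So r3c3=2.
Step 7. [r4c1∈{4}] r4c1's peers cover all but 4, so r4c1=4.
Step 8. [r4c3∈{1}] only 1 remains possible at r4c3. So r4c3=1.
Step 9. [r3c1∈{3}] only 3 remains possible at r3c1. So r3c1=3.

Answer: 1 3 4 2 / 2 4 3 1 / 3 1 2 4 / 4 2 1 3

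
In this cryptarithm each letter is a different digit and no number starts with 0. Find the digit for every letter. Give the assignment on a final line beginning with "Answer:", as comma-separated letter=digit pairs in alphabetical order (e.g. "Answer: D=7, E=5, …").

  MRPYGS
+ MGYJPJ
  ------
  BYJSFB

Step 1. [col 1: S + J ≡ B (mod 10)] no forcing yet in column 1 (carry-in 0); S=9 is free and consistent — try it, so S=9.
Step 2. [col 1: S + J ≡ B (mod 10)] no forcing yet in column 1 (carry-in 0); J=3 is free and consistent — try it ⇒ J=3.
Step 3. [col 1: S + J ≡ B (mod 10)] column 1 reads S+J+carry(0)=B with S=9, J=3; with digits 3,9 already taken and all letters distinct, the only value for B is 2. So B=2.
Step 4. [col 2: G + P ≡ F (mod 10)] F=8 is one option consistent with column 2 (G + P ≡ F (mod 10), carry-in 1) — take it. So F=8.
Step 5. [col 2: G + P ≡ F (mod 10)] column 2 (G + P ≡ F (mod 10), carry-in 1) doesn't pin G yet; pick G=0 and continue. So G=0.
Step 6. [col 2: G + P ≡ F (mod 10)] from column 2 (G=0, F=8, carry-in 1, digits 0,2,3,8,9 already taken and all letters distinct): P must equal 7. So P=7.
Step 7. [col 3: Y + J ≡ S (mod 10)] from column 3 (J=3, S=9, carry-in 0, digits 0,2,3,7,8,9 already taken and all letters distinct): Y must equal 6. So Y=6.
Step 8. [col 5: R + G ≡ Y (mod 10)] in column 5 we have R+G≡Y with carry-in 1; given G=0, Y=6 and digits 0,2,3,6,7,8,9 already taken and all letters distinct, that pins R to 5, so R=5.
Step 9. [col 6: M + M ≡ B (mod 10)] from column 6 (B=2, carry-in 0, digits 0,2,3,5,6,7,8,9 already taken and all letters distinct): M must equal 1. So M=1.

Answer: B=2, F=8, G=0, J=3, M=1, P=7, R=5, S=9, Y=6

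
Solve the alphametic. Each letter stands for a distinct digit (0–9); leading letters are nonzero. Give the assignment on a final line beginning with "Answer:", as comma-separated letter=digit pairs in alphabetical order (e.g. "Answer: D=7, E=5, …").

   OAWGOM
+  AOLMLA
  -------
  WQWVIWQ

Step 1. [W] adding two 6-digit numbers gives at most 6+1 digits, and here it does — W is that final carry and must be 1, so W=1.
Step 2. [col 1: M + A ≡ Q (mod 10)] A=8 is one option consistent with column 1 (M + A ≡ Q (mod 10), carry-in 0) — take it ⇒ A=8.
Step 3. [col 1: M + A ≡ Q (mod 10)] column 1 (M + A ≡ Q (mod 10), carry-in 0) doesn't pin Q yet; pick Q=2 and continue, so Q=2.
Step 4. [col 1: M + A ≡ Q (mod 10)] in column 1 we have M+A≡Q with carry-in 0; given A=8, Q=2 and digits 1,2,8 already taken and all letters distinct, that pins M to 4, so M=4.
Step 5. [col 2: O + L ≡ W (mod 10)] O=3 is one option consistent with column 2 (O + L ≡ W (mod 10), carry-in 1) — take it. So O=3.
Step 6. [col 2: O + L ≡ W (mod 10)] column 2 reads O+L+carry(1)=W with O=3, W=1; with digits 1,2,3,4,8 already taken and all letters distinct, the only value for L is 7. So L=7.
Step 7. [col 3: G + M ≡ I (mod 10)] column 3 (G + M ≡ I (mod 10), carry-in 1) doesn't pin I yet; pick I=0 and continue. So I=0.
Step 8. [col 3: G + M ≡ I (mod 10)] column 3: given M=4, I=0, carry-in 1, and digits 0,1,2,3,4,7,8 already taken and all letters distinct, G+M≡I (mod 10) forces G=5 ⇒ G=5.
Step 9. [col 4: W + L ≡ V (mod 10)] from column 4 (W=1, L=7, carry-in 1, digits 0,1,2,3,4,5,7,8 already taken and all letters distinct): V must equal 9. So V=9.

Answer: A=8, G=5, I=0, L=7, M=4, O=3, Q=2, V=9, W=1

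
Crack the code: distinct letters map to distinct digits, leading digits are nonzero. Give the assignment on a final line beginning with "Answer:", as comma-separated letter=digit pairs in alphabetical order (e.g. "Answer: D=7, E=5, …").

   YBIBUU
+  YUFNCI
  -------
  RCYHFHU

Step 1. [R] R is the leading digit of a 7-digit sum of two 6-digit numbers; the final carry is exactly 1. So R=1.
Step 2. [col 1: U + I ≡ U (mod 10)] column 1 reads U+I+carry(0)=U with nothing yet; with digits 1 already taken and all letters distinct, the only value for I is 0. So I=0.
Step 3. [col 1: U + I ≡ U (mod 10)] U=5 is one option consistent with column 1 (U + I ≡ U (mod 10), carry-in 0) — take it, so U=5.
Step 4. [col 2: U + C ≡ H (mod 10)] no forcing yet in column 2 (carry-in 0); H=3 is free and consistent — try it ⇒ H=3.
Step 5. [col 2: U + C ≡ H (mod 10)] column 2: given U=5, H=3, carry-in 0, and digits 0,1,3,5 already taken and all letters distinct, U+C≡H (mod 10) forces C=8 ⇒ C=8.
Step 6. [col 3: B + N ≡ F (mod 10)] column 3 (B + N ≡ F (mod 10), carry-in 1) doesn't pin N yet; pick N=7 and continue, so N=7.
Step 7. [col 3: B + N ≡ F (mod 10)] several values work for B in column 3 (B + N ≡ F (mod 10), carry-in 1); try B=4 ⇒ B=4.
Step 8. [col 3: B + N ≡ F (mod 10)] from column 3 (B=4, N=7, carry-in 1, digits 0,1,3,4,5,7,8 already taken and all letters distinct): F must equal 2. So F=2.
Step 9. [col 5: B + U ≡ Y (mod 10)] column 5: given B=4, U=5, carry-in 0, and digits 0,1,2,3,4,5,7,8 already taken and all letters distinct, B+U≡Y (mod 10) forces Y=9, so Y=9.

Answer: B=4, C=8, F=2, H=3, I=0, N=7, R=1, U=5, Y=9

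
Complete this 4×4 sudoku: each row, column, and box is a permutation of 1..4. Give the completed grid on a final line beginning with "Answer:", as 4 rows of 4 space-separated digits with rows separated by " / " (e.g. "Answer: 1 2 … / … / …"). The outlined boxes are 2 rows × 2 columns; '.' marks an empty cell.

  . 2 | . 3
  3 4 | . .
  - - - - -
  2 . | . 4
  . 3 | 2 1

Step 1. [r2c3∈{1}] r2c3 is down to just 1, so r2c3=1.
Step 2. [r3c3∈{3}] r3c3 has the single candidate 3, so r3c3=3.
Step 3. [r1c1∈{1}] nothing but 1 survives at r1c1 ⇒ r1c1=1.
Step 4. [r3c2∈{1}] nothing but 1 survives at r3c2, so r3c2=1.
Step 5. [r4c1∈{4}] r4c1 has the single candidate 4. So r4c1=4.
Step 6. [r1c3∈{4}] only 4 remains possible at r1c3, so r1c3=4.
Step 7. [r2c4∈{2}] r2c4's peers cover all but 2. So r2c4=2.

Answer: 1 2 4 3 / 3 4 1 2 / 2 1 3 4 / 4 3 2 1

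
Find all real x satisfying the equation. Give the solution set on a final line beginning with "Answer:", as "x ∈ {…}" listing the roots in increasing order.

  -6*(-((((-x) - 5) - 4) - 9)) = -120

Step 1. [-6*(-((((-x) - 5) - 4) - 9)) = -120] -6·(inner) — divide through by -6, so div: -((((-x) - 5) - 4) - 9) = 20.
Step 2. [-((((-x) - 5) - 4) - 9) = 20] flip signs both sides. So neg: (((-x) - 5) - 4) - 9 = -20.
Step 3. [(((-x) - 5) - 4) - 9 = -20] 9 comes off first (add 9) ⇒ sub: ((-x) - 5) - 4 = -11.
Step 4. [((-x) - 5) - 4 = -11] -4 is outermost — add 4 both sides ⇒ sub: (-x) - 5 = -7.
Step 5. [(-x) - 5 = -7] peel the -5: add 5 from each side ⇒ sub: -x = -2.
Step 6. [-x = -2] flip signs both sides. So neg: x = 2.

Answer: x ∈ {2}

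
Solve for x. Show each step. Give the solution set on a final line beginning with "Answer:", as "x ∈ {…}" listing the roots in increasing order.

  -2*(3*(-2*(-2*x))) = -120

Step 1. [-2*(3*(-2*(-2*x))) = -120] LHS = -2·(…); ÷-2 both sides ⇒ div: 3*(-2*(-2*x)) = 60.
Step 2. [3*(-2*(-2*x)) = 60] leading coefficient 3: divide by 3 ⇒ div: -2*(-2*x) = 20.
Step 3. [-2*(-2*x) = 20] -2·(inner) — divide through by -2, so div: -2*x = -10.
Step 4. [-2*x = -10] -2 out front; divide by -2 ⇒ div: x = 5.

Answer: x ∈ {5}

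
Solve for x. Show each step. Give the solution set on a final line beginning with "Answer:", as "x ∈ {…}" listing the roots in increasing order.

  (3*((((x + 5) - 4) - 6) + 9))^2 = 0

Step 1. [(3*((((x + 5) - 4) - 6) + 9))^2 = 0] LHS squared, RHS 0 ≥ 0: apply √ (±) ⇒ sqrt: 3*((((x + 5) - 4) - 6) + 9) = 0.
Step 2. [3*((((x + 5) - 4) - 6) + 9) = 0] 3·(inner) — divide through by 3. So div: (((x + 5) - 4) - 6) + 9 = 0.
Step 3. [(((x + 5) - 4) - 6) + 9 = 0] +9 is outermost — subtract 9 both sides ⇒ sub: ((x + 5) - 4) - 6 = -9.
Step 4. [((x + 5) - 4) - 6 = -9] 6 comes off first (add 6) ⇒ sub: (x + 5) - 4 = -3.
Step 5. [(x + 5) - 4 = -3] peel the -4: add 4 from each side, so sub: x + 5 = 1.
Step 6. [x + 5 = 1] peel the +5: subtract 5 from each side ⇒ sub: x = -4.

Answer: x ∈ {-4}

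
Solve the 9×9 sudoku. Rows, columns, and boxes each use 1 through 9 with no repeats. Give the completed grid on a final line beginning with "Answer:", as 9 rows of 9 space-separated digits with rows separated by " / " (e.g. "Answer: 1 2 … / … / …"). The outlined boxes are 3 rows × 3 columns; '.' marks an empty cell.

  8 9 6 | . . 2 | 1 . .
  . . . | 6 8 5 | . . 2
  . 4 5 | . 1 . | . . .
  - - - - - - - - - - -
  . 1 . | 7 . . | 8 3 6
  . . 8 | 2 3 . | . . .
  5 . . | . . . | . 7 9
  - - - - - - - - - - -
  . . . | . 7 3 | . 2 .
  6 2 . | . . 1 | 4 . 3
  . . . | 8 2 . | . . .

Step 1. [r9c6∈{4,6,9}] in box 8, 6 fits only at r9c6. So r9c6=6.
Step 2. [r1c9∈{4,5,7}] in row 1, 7 fits only at r1c9. So r1c9=7.
Step 3. [r7c4∈{4,5,9}] in box 8, 4 fits only at r7c4. So r7c4=4.
Step 4. [r8c3∈{7,9}] across row 8, 7 lands solely at r8c3, so r8c3=7.
Step 5. [r5c9∈{1,4,5}] across col 9, 4 lands solely at r5c9 ⇒ r5c9=4.
Step 6. [r5c6∈{9}] r5c6 has the single candidate 9, so r5c6=9.
Step 7. [r4c6∈{4}] nothing but 4 survives at r4c6 ⇒ r4c6=4.
Step 8. [r8c8∈{5,8,9}] across row 8, 8 lands solely at r8c8, so r8c8=8.
Step 9. [r9c1∈{1,3,4,9}] r9c1 is the only open cell in col 1 admitting 4, so r9c1=4.
Step 10. [r3c4∈{3,9}] box 2 places 9 nowhere but r3c4. So r3c4=9.
Step 11. [r1c8∈{4,5}] in row 1, 5 fits only at r1c8, so r1c8=5.
Step 12. [r3c1∈{2,3,7}] 2 has one home in row 3: r3c1. So r3c1=2.
Step 13. [r2c1∈{1,3,7}] across col 1, 3 lands solely at r2c1, so r2c1=3.
Step 14. [r7c1∈{1,9}] across col 1, 1 lands solely at r7c1, so r7c1=1.
Step 15. [r7c9∈{5}] r7c9 has the single candidate 5 ⇒ r7c9=5.
Step 16. [r2c7∈{9}] r2c7's peers cover all but 9 ⇒ r2c7=9.
Step 17. [r6c3∈{2,3,4}] across row 6, 4 lands solely at r6c3, so r6c3=4.
Step 18. [r6c2∈{3,6}] in row 6, 3 fits only at r6c2, so r6c2=3.
Step 19. [r9c8∈{1,9}] 9 has one home in col 8: r9c8. So r9c8=9.
Step 20. [r8c5∈{5,9}] 9 has one home in row 8: r8c5, so r8c5=9.
Step 21. [r4c3∈{2,9}] 2 has one home in row 4: r4c3 ⇒ r4c3=2.
Step 22. [r7c7∈{6}] r7c7's peers cover all but 6, so r7c7=6.
Step 23. [r5c2∈{6,7}] across row 5, 6 lands solely at r5c2, so r5c2=6.
Step 24. [r3c6∈{7}] nothing but 7 survives at r3c6 ⇒ r3c6=7.
Step 25. [r3c8∈{6}] nothing but 6 survives at r3c8 ⇒ r3c8=6.
Step 26. [r8c4∈{5}] r8c4's peers cover all but 5 ⇒ r8c4=5.
Step 27. [r5c8∈{1}] r5c8 has the single candidate 1 ⇒ r5c8=1.
Step 28. [r5c1∈{7}] r5c1's peers cover all but 7. So r5c1=7.
Step 29. [r6c6∈{8}] r6c6 has the single candidate 8 ⇒ r6c6=8.
Step 30. [r2c8∈{4}] r2c8 is down to just 4, so r2c8=4.
Step 31. [r6c5∈{6}] nothing but 6 survives at r6c5 ⇒ r6c5=6.
Step 32. [r7c3∈{9}] r7c3's peers cover all but 9, so r7c3=9.
Step 33. [r7c2∈{8}] only 8 remains possible at r7c2 ⇒ r7c2=8.
Step 34. [r6c4∈{1}] r6c4 has the single candidate 1 ⇒ r6c4=1.
Step 35. [r1c5∈{4}] r1c5 has the single candidate 4. So r1c5=4.
Step 36. [r5c7∈{5}] nothing but 5 survives at r5c7. So r5c7=5.
Step 37. [r3c7∈{3}] only 3 remains possible at r3c7. So r3c7=3.
Step 38. [r9c3∈{3}] r9c3 has the single candidate 3 ⇒ r9c3=3.
Step 39. [r9c9∈{1}] nothing but 1 survives at r9c9, so r9c9=1.
Step 40. [r9c7∈{7}] r9c7's peers cover all but 7, so r9c7=7.
Step 41. [r6c7∈{2}] r6c7's peers cover all but 2, so r6c7=2.
Step 42. [r2c2∈{7}] r2c2's peers cover all but 7. So r2c2=7.
Step 43. [r9c2∈{5}] r9c2's peers cover all but 5 ⇒ r9c2=5.
Step 44. [r3c9∈{8}] r3c9 is down to just 8, so r3c9=8.
Step 45. [r4c1∈{9}] r4c1 has the single candidate 9. So r4c1=9.
Step 46. [r1c4∈{3}] r1c4 is down to just 3, so r1c4=3.
Step 47. [r4c5∈{5}] r4c5's peers cover all but 5. So r4c5=5.
Step 48. [r2c3∈{1}] r2c3 is down to just 1 ⇒ r2c3=1.

Answer: 8 9 6 3 4 2 1 5 7 / 3 7 1 6 8 5 9 4 2 / 2 4 5 9 1 7 3 6 8 / 9 1 2 7 5 4 8 3 6 / 7 6 8 2 3 9 5 1 4 / 5 3 4 1 6 8 2 7 9 / 1 8 9 4 7 3 6 2 5 / 6 2 7 5 9 1 4 8 3 / 4 5 3 8 2 6 7 9 1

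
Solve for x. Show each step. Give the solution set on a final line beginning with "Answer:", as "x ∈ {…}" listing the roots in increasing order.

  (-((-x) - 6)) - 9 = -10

Step 1. [(-((-x) - 6)) - 9 = -10] add 9: x sits inside (… - 9). So sub: -((-x) - 6) = -1.
Step 2. [-((-x) - 6) = -1] leading − — multiply by −1. So neg: (-x) - 6 = 1.
Step 3. [(-x) - 6 = 1] the outer -6 inverts by adding 6 ⇒ sub: -x = 7.
Step 4. [-x = 7] leading − — multiply by −1. So neg: x = -7.

Answer: x ∈ {-7}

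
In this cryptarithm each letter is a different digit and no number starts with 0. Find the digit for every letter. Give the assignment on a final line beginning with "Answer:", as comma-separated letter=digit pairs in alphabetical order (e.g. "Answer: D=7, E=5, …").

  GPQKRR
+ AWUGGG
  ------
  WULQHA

Step 1. [col 1: R + G ≡ A (mod 10)] column 1 (R + G ≡ A (mod 10), carry-in 0) doesn't pin A yet; pick A=3 and continue ⇒ A=3.
Step 2. [col 1: R + G ≡ A (mod 10)] several values work for G in column 1 (R + G ≡ A (mod 10), carry-in 0); try G=5. So G=5.
Step 3. [col 1: R + G ≡ A (mod 10)] column 1 reads R+G+carry(0)=A with G=5, A=3; with digits 3,5 already taken and all letters distinct, the only value for R is 8. So R=8.
Step 4. [col 2: R + G ≡ H (mod 10)] from column 2 (R=8, G=5, carry-in 1, digits 3,5,8 already taken and all letters distinct): H must equal 4. So H=4.
Step 5. [col 3: K + G ≡ Q (mod 10)] no forcing yet in column 3 (carry-in 1); K=0 is free and consistent — try it, so K=0.
Step 6. [col 3: K + G ≡ Q (mod 10)] column 3 reads K+G+carry(1)=Q with K=0, G=5; with digits 0,3,4,5,8 already taken and all letters distinct, the only value for Q is 6 ⇒ Q=6.
Step 7. [col 4: Q + U ≡ L (mod 10)] column 4 reads Q+U+carry(0)=L with Q=6; with digits 0,3,4,5,6,8 already taken and all letters distinct, the only value for U is 1. So U=1.
Step 8. [col 4: Q + U ≡ L (mod 10)] column 4: given Q=6, U=1, carry-in 0, and digits 0,1,3,4,5,6,8 already taken and all letters distinct, Q+U≡L (mod 10) forces L=7. So L=7.
Step 9. [col 5: P + W ≡ U (mod 10)] column 5 (P + W ≡ U (mod 10), carry-in 0) doesn't pin W yet; pick W=9 and continue, so W=9.
Step 10. [col 5: P + W ≡ U (mod 10)] in column 5 we have P+W≡U with carry-in 0; given W=9, U=1 and digits 0,1,3,4,5,6,7,8,9 already taken and all letters distinct, that pins P to 2 ⇒ P=2.

Answer: A=3, G=5, H=4, K=0, L=7, P=2, Q=6, R=8, U=1, W=9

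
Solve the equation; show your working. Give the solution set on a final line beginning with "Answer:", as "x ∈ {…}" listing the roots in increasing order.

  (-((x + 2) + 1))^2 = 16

Step 1. [(-((x + 2) + 1))^2 = 16] LHS squared, RHS 16 ≥ 0: apply √ (±) ⇒ sqrt: -((x + 2) + 1) = 4 or -4.
Step 2. [-((x + 2) + 1) = 4 or -4] flip signs both sides ⇒ neg: (x + 2) + 1 = -4 or 4.
Step 3. [(x + 2) + 1 = -4 or 4] 1 comes off first (subtract 1). So sub: x + 2 = -5 or 3.
Step 4. [x + 2 = -5 or 3] +2 is outermost — subtract 2 both sides. So sub: x = -7 or 1.

Answer: x ∈ {-7, 1}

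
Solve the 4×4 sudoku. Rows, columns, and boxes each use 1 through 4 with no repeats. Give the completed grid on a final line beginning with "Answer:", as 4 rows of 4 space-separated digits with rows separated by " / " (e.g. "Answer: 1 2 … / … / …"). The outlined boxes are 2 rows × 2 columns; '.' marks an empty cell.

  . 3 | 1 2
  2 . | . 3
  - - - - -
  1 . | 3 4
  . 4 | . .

Step 1. [r3c2∈{2}] r3c2 is down to just 2, so r3c2=2.
Step 2. [r4c4∈{1}] r4c4's peers cover all but 1, so r4c4=1.
Step 3. [r2c2∈{1}] r2c2's peers cover all but 1 ⇒ r2c2=1.
Step 4. [r1c1∈{4}] only 4 remains possible at r1c1 ⇒ r1c1=4.
Step 5. [r4c1∈{3}] r4c1 has the single candidate 3 ⇒ r4c1=3.
Step 6. [r2c3∈{4}] r2c3 is down to just 4 ⇒ r2c3=4.
Step 7. [r4c3∈{2}] r4c3's peers cover all but 2. So r4c3=2.

Answer: 4 3 1 2 / 2 1 4 3 / 1 2 3 4 / 3 4 2 1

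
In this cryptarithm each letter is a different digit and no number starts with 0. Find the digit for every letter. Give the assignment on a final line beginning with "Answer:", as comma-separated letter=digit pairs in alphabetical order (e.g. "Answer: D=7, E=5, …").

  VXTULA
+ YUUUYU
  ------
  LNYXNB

Step 1. [col 1: A + U ≡ B (mod 10)] column 1 (A + U ≡ B (mod 10), carry-in 0) doesn't pin B yet; pick B=8 and continue ⇒ B=8.
Step 2. [col 1: A + U ≡ B (mod 10)] several values work for A in column 1 (A + U ≡ B (mod 10), carry-in 0); try A=2, so A=2.
Step 3. [col 1: A + U ≡ B (mod 10)] from column 1 (A=2, B=8, carry-in 0, digits 2,8 already taken and all letters distinct): U must equal 6, so U=6.
Step 4. [col 2: L + Y ≡ N (mod 10)] column 2 (L + Y ≡ N (mod 10), carry-in 0) doesn't pin L yet; pick L=9 and continue, so L=9.
Step 5. [col 2: L + Y ≡ N (mod 10)] Y=1 is one option consistent with column 2 (L + Y ≡ N (mod 10), carry-in 0) — take it, so Y=1.
Step 6. [col 2: L + Y ≡ N (mod 10)] column 2 reads L+Y+carry(0)=N with L=9, Y=1; with digits 1,2,6,8,9 already taken and all letters distinct, the only value for N is 0 ⇒ N=0.
Step 7. [col 3: U + U ≡ X (mod 10)] from column 3 (U=6, carry-in 1, digits 0,1,2,6,8,9 already taken and all letters distinct): X must equal 3 ⇒ X=3.
Step 8. [col 4: T + U ≡ Y (mod 10)] column 4 reads T+U+carry(1)=Y with U=6, Y=1; with digits 0,1,2,3,6,8,9 already taken and all letters distinct, the only value for T is 4, so T=4.
Step 9. [col 6: V + Y ≡ L (mod 10)] column 6: given Y=1, L=9, carry-in 1, and digits 0,1,2,3,4,6,8,9 already taken and all letters distinct, V+Y≡L (mod 10) forces V=7, so V=7.

Answer: A=2, B=8, L=9, N=0, T=4, U=6, V=7, X=3, Y=1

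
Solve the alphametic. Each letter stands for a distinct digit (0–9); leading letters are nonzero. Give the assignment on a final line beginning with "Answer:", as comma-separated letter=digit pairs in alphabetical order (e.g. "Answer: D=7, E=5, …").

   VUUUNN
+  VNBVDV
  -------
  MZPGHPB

Step 1. [col 1: N + V ≡ B (mod 10)] column 1 (N + V ≡ B (mod 10), carry-in 0) doesn't pin B yet; pick B=0 and continue. So B=0.
Step 2. [col 1: N + V ≡ B (mod 10)] no forcing yet in column 1 (carry-in 0); V=6 is free and consistent — try it, so V=6.
Step 3. [col 1: N + V ≡ B (mod 10)] from column 1 (V=6, B=0, carry-in 0, digits 0,6 already taken and all letters distinct): N must equal 4 ⇒ N=4.
Step 4. [M] adding two 6-digit numbers gives at most 6+1 digits, and here it does — M is that final carry and must be 1 ⇒ M=1.
Step 5. [col 2: N + D ≡ P (mod 10)] several values work for P in column 2 (N + D ≡ P (mod 10), carry-in 1); try P=2 ⇒ P=2.
Step 6. [col 2: N + D ≡ P (mod 10)] column 2 reads N+D+carry(1)=P with N=4, P=2; with digits 0,1,2,4,6 already taken and all letters distinct, the only value for D is 7 ⇒ D=7.
Step 7. [col 3: U + V ≡ H (mod 10)] column 3 reads U+V+carry(1)=H with V=6; with digits 0,1,2,4,6,7 already taken and all letters distinct, the only value for H is 5 ⇒ H=5.
Step 8. [col 3: U + V ≡ H (mod 10)] from column 3 (V=6, H=5, carry-in 1, digits 0,1,2,4,5,6,7 already taken and all letters distinct): U must equal 8, so U=8.
Step 9. [col 4: U + B ≡ G (mod 10)] column 4: given U=8, B=0, carry-in 1, and digits 0,1,2,4,5,6,7,8 already taken and all letters distinct, U+B≡G (mod 10) forces G=9, so G=9.
Step 10. [col 6: V + V ≡ Z (mod 10)] in column 6 we have V+V≡Z with carry-in 1; given V=6 and digits 0,1,2,4,5,6,7,8,9 already taken and all letters distinct, that pins Z to 3. So Z=3.

Answer: B=0, D=7, G=9, H=5, M=1, N=4, P=2, U=8, V=6, Z=3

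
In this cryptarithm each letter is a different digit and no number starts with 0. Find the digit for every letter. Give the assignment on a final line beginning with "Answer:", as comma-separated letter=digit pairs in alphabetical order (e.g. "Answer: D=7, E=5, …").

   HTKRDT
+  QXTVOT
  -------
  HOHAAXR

Step 1. [H] H is the leading digit of a 7-digit sum of two 6-digit numbers; the final carry is exactly 1, so H=1.
Step 2. [col 1: T + T ≡ R (mod 10)] column 1 (T + T ≡ R (mod 10), carry-in 0) doesn't pin T yet; pick T=6 and continue, so T=6.
Step 3. [col 1: T + T ≡ R (mod 10)] in column 1 we have T+T≡R with carry-in 0; given T=6 and digits 1,6 already taken and all letters distinct, that pins R to 2 ⇒ R=2.
Step 4. [col 2: D + O ≡ X (mod 10)] X=5 is one option consistent with column 2 (D + O ≡ X (mod 10), carry-in 1) — take it. So X=5.
Step 5. [col 2: D + O ≡ X (mod 10)] column 2 (D + O ≡ X (mod 10), carry-in 1) doesn't pin D yet; pick D=4 and continue, so D=4.
Step 6. [col 2: D + O ≡ X (mod 10)] in column 2 we have D+O≡X with carry-in 1; given D=4, X=5 and digits 1,2,4,5,6 already taken and all letters distinct, that pins O to 0, so O=0.
Step 7. [col 3: R + V ≡ A (mod 10)] column 3: given R=2, carry-in 0, and digits 0,1,2,4,5,6 already taken and all letters distinct, R+V≡A (mod 10) forces V=7 ⇒ V=7.
Step 8. [col 3: R + V ≡ A (mod 10)] column 3 reads R+V+carry(0)=A with R=2, V=7; with digits 0,1,2,4,5,6,7 already taken and all letters distinct, the only value for A is 9, so A=9.
Step 9. [col 4: K + T ≡ A (mod 10)] column 4 reads K+T+carry(0)=A with T=6, A=9; with digits 0,1,2,4,5,6,7,9 already taken and all letters distinct, the only value for K is 3, so K=3.
Step 10. [col 6: H + Q ≡ O (mod 10)] column 6 reads H+Q+carry(1)=O with H=1, O=0; with digits 0,1,2,3,4,5,6,7,9 already taken and all letters distinct, the only value for Q is 8, so Q=8.

Answer: A=9, D=4, H=1, K=3, O=0, Q=8, R=2, T=6, V=7, X=5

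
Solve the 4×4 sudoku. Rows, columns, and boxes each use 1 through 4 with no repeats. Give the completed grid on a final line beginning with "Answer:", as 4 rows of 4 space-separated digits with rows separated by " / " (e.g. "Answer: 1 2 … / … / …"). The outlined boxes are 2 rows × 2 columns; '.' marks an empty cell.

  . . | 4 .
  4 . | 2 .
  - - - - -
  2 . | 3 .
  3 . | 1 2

Step 1. [r3c2∈{1,4}] row 3 places 1 nowhere but r3c2, so r3c2=1.
Step 2. [r2c2∈{3}] only 3 remains possible at r2c2. So r2c2=3.
Step 3. [r2c4∈{1}] r2c4 has the single candidate 1, so r2c4=1.
Step 4. [r1c4∈{3}] only 3 remains possible at r1c4, so r1c4=3.
Step 5. [r3c4∈{4}] r3c4 has the single candidate 4. So r3c4=4.
Step 6. [r1c1∈{1}] only 1 remains possible at r1c1, so r1c1=1.
Step 7. [r1c2∈{2}] r1c2's peers cover all but 2 ⇒ r1c2=2.
Step 8. [r4c2∈{4}] r4c2's peers cover all but 4. So r4c2=4.

Answer: 1 2 4 3 / 4 3 2 1 / 2 1 3 4 / 3 4 1 2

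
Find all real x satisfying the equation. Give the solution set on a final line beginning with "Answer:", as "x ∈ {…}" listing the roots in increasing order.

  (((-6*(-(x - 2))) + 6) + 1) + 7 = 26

Step 1. [(((-6*(-(x - 2))) + 6) + 1) + 7 = 26] subtract 7: x sits inside (… + 7). So sub: ((-6*(-(x - 2))) + 6) + 1 = 19.
Step 2. [((-6*(-(x - 2))) + 6) + 1 = 19] subtract 1: x sits inside (… + 1). So sub: (-6*(-(x - 2))) + 6 = 18.
Step 3. [(-6*(-(x - 2))) + 6 = 18] peel the +6: subtract 6 from each side. So sub: -6*(-(x - 2)) = 12.
Step 4. [-6*(-(x - 2)) = 12] -6·(inner) — divide through by -6 ⇒ div: -(x - 2) = -2.
Step 5. [-(x - 2) = -2] leading − — multiply by −1. So neg: x - 2 = 2.
Step 6. [x - 2 = 2] -2 is outermost — add 2 both sides. So sub: x = 4.

Answer: x ∈ {4}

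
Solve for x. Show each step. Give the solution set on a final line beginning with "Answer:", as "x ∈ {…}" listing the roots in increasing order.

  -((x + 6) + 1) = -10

Step 1. [-((x + 6) + 1) = -10] leading − — multiply by −1 ⇒ neg: (x + 6) + 1 = 10.
Step 2. [(x + 6) + 1 = 10] 1 comes off first (subtract 1). So sub: x + 6 = 9.
Step 3. [x + 6 = 9] the outer +6 inverts by subtracting 6 ⇒ sub: x = 3.

Answer: x ∈ {3}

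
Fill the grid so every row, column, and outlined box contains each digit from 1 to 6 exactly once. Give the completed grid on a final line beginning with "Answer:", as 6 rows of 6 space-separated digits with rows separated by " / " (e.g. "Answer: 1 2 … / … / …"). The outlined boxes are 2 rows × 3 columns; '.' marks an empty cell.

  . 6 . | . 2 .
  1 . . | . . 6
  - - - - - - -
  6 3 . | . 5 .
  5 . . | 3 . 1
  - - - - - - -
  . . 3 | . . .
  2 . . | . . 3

Step 1. [r5c1∈{4}] r5c1 has the single candidate 4, so r5c1=4.
Step 2. [r1c4∈{1,4,5}] row 1 places 1 nowhere but r1c4 ⇒ r1c4=1.
Step 3. [r6c3∈{1,5,6}] across col 3, 6 lands solely at r6c3. So r6c3=6.
Step 4. [r5c4∈{2,5,6}] r5c4 is the only open cell in col 4 admitting 6, so r5c4=6.
Step 5. [r3c4∈{2,4}] col 4 places 2 nowhere but r3c4 ⇒ r3c4=2.
Step 6. [r3c6∈{4}] r3c6 is down to just 4 ⇒ r3c6=4.
Step 7. [r1c3∈{4,5}] r1c3 is the only open cell in row 1 admitting 4. So r1c3=4.
Step 8. [r2c3∈{2,5}] r2c3 is the only open cell in col 3 admitting 5 ⇒ r2c3=5.
Step 9. [r6c4∈{4,5}] 5 has one home in col 4: r6c4. So r6c4=5.
Step 10. [r6c5∈{1,4}] in row 6, 4 fits only at r6c5, so r6c5=4.
Step 11. [r4c3∈{2}] r4c3 has the single candidate 2, so r4c3=2.
Step 12. [r5c2∈{1,5}] r5c2 is the only open cell in row 5 admitting 5 ⇒ r5c2=5.
Step 13. [r1c1∈{3}] only 3 remains possible at r1c1 ⇒ r1c1=3.
Step 14. [r2c5∈{3}] r2c5 is down to just 3. So r2c5=3.
Step 15. [r5c6∈{2}] nothing but 2 survives at r5c6 ⇒ r5c6=2.
Step 16. [r5c5∈{1}] r5c5's peers cover all but 1 ⇒ r5c5=1.
Step 17. [r4c2∈{4}] nothing but 4 survives at r4c2, so r4c2=4.
Step 18. [r2c2∈{2}] only 2 remains possible at r2c2. So r2c2=2.
Step 19. [r2c4∈{4}] only 4 remains possible at r2c4, so r2c4=4.
Step 20. [r6c2∈{1}] r6c2's peers cover all but 1, so r6c2=1.
Step 21. [r3c3∈{1}] nothing but 1 survives at r3c3 ⇒ r3c3=1.
Step 22. [r1c6∈{5}] r1c6's peers cover all but 5. So r1c6=5.
Step 23. [r4c5∈{6}] r4c5's peers cover all but 6 ⇒ r4c5=6.

Answer: 3 6 4 1 2 5 / 1 2 5 4 3 6 / 6 3 1 2 5 4 / 5 4 2 3 6 1 / 4 5 3 6 1 2 / 2 1 6 5 4 3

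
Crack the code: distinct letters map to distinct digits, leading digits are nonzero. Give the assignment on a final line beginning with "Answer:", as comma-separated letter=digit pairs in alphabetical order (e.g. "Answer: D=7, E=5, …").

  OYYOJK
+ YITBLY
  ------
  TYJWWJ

Step 1. [col 1: K + Y ≡ J (mod 10)] column 1 (K + Y ≡ J (mod 10), carry-in 0) doesn't pin J yet; pick J=9 and continue ⇒ J=9.
Step 2. [col 1: K + Y ≡ J (mod 10)] Y=1 is one option consistent with column 1 (K + Y ≡ J (mod 10), carry-in 0) — take it, so Y=1.
Step 3. [col 1: K + Y ≡ J (mod 10)] in column 1 we have K+Y≡J with carry-in 0; given Y=1, J=9 and digits 1,9 already taken and all letters distinct, that pins K to 8 ⇒ K=8.
Step 4. [col 2: J + L ≡ W (mod 10)] column 2 (J + L ≡ W (mod 10), carry-in 0) doesn't pin W yet; pick W=2 and continue. So W=2.
Step 5. [col 2: J + L ≡ W (mod 10)] from column 2 (J=9, W=2, carry-in 0, digits 1,2,8,9 already taken and all letters distinct): L must equal 3, so L=3.
Step 6. [col 3: O + B ≡ W (mod 10)] no forcing yet in column 3 (carry-in 1); O=6 is free and consistent — try it, so O=6.
Step 7. [col 3: O + B ≡ W (mod 10)] from column 3 (O=6, W=2, carry-in 1, digits 1,2,3,6,8,9 already taken and all letters distinct): B must equal 5. So B=5.
Step 8. [col 4: Y + T ≡ J (mod 10)] column 4 reads Y+T+carry(1)=J with Y=1, J=9; with digits 1,2,3,5,6,8,9 already taken and all letters distinct, the only value for T is 7. So T=7.
Step 9. [col 5: Y + I ≡ Y (mod 10)] in column 5 we have Y+I≡Y with carry-in 0; given Y=1 and digits 1,2,3,5,6,7,8,9 already taken and all letters distinct, that pins I to 0 ⇒ I=0.

Answer: B=5, I=0, J=9, K=8, L=3, O=6, T=7, W=2, Y=1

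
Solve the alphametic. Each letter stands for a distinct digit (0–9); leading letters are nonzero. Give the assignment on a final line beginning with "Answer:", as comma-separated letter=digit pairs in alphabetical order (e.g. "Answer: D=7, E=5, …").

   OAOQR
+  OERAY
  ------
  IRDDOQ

Step 1. [col 1: R + Y ≡ Q (mod 10)] no forcing yet in column 1 (carry-in 0); Q=2 is free and consistent — try it, so Q=2.
Step 2. [col 1: R + Y ≡ Q (mod 10)] column 1 (R + Y ≡ Q (mod 10), carry-in 0) doesn't pin Y yet; pick Y=4 and continue, so Y=4.
Step 3. [I] adding two 5-digit numbers gives at most 5+1 digits, and here it does — I is that final carry and must be 1, so I=1.
Step 4. [col 1: R + Y ≡ Q (mod 10)] from column 1 (Y=4, Q=2, carry-in 0, digits 1,2,4 already taken and all letters distinct): R must equal 8 ⇒ R=8.
Step 5. [col 2: Q + A ≡ O (mod 10)] no forcing yet in column 2 (carry-in 1); A=6 is free and consistent — try it. So A=6.
Step 6. [col 2: Q + A ≡ O (mod 10)] column 2 reads Q+A+carry(1)=O with Q=2, A=6; with digits 1,2,4,6,8 already taken and all letters distinct, the only value for O is 9, so O=9.
Step 7. [col 3: O + R ≡ D (mod 10)] in column 3 we have O+R≡D with carry-in 0; given O=9, R=8 and digits 1,2,4,6,8,9 already taken and all letters distinct, that pins D to 7 ⇒ D=7.
Step 8. [col 4: A + E ≡ D (mod 10)] in column 4 we have A+E≡D with carry-in 1; given A=6, D=7 and digits 1,2,4,6,7,8,9 already taken and all letters distinct, that pins E to 0. So E=0.

Answer: A=6, D=7, E=0, I=1, O=9, Q=2, R=8, Y=4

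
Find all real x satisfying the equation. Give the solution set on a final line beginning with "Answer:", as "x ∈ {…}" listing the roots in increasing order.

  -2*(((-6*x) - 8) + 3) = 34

Step 1. [-2*(((-6*x) - 8) + 3) = 34] LHS = -2·(…); ÷-2 both sides ⇒ div: ((-6*x) - 8) + 3 = -17.
Step 2. [((-6*x) - 8) + 3 = -17] 3 comes off first (subtract 3) ⇒ sub: (-6*x) - 8 = -20.
Step 3. [(-6*x) - 8 = -20] peel the -8: add 8 from each side, so sub: -6*x = -12.
Step 4. [-6*x = -12] leading coefficient -6: divide by -6 ⇒ div: x = 2.

Answer: x ∈ {2}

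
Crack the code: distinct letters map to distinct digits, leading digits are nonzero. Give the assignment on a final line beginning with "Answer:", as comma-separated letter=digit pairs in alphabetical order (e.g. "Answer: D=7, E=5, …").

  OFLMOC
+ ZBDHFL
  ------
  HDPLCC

Step 1. [col 1: C + L ≡ C (mod 10)] from column 1 (nothing yet, carry-in 0, all letters distinct, none taken yet): L must equal 0. So L=0.
Step 2. [col 1: C + L ≡ C (mod 10)] no forcing yet in column 1 (carry-in 0); C=7 is free and consistent — try it, so C=7.
Step 3. [col 2: O + F ≡ C (mod 10)] several values work for F in column 2 (O + F ≡ C (mod 10), carry-in 0); try F=5. So F=5.
Step 4. [col 2: O + F ≡ C (mod 10)] column 2 reads O+F+carry(0)=C with F=5, C=7; with digits 0,5,7 already taken and all letters distinct, the only value for O is 2. So O=2.
Step 5. [col 3: M + H ≡ L (mod 10)] no forcing yet in column 3 (carry-in 0); M=1 is free and consistent — try it ⇒ M=1.
Step 6. [col 3: M + H ≡ L (mod 10)] column 3 reads M+H+carry(0)=L with M=1, L=0; with digits 0,1,2,5,7 already taken and all letters distinct, the only value for H is 9, so H=9.
Step 7. [col 4: L + D ≡ P (mod 10)] column 4 reads L+D+carry(1)=P with L=0; with digits 0,1,2,5,7,9 already taken and all letters distinct, the only value for D is 3 ⇒ D=3.
Step 8. [col 4: L + D ≡ P (mod 10)] from column 4 (L=0, D=3, carry-in 1, digits 0,1,2,3,5,7,9 already taken and all letters distinct): P must equal 4, so P=4.
Step 9. [col 5: F + B ≡ D (mod 10)] from column 5 (F=5, D=3, carry-in 0, digits 0,1,2,3,4,5,7,9 already taken and all letters distinct): B must equal 8. So B=8.
Step 10. [col 6: O + Z ≡ H (mod 10)] in column 6 we have O+Z≡H with carry-in 1; given O=2, H=9 and digits 0,1,2,3,4,5,7,8,9 already taken and all letters distinct, that pins Z to 6, so Z=6.

Answer: B=8, C=7, D=3, F=5, H=9, L=0, M=1, O=2, P=4, Z=6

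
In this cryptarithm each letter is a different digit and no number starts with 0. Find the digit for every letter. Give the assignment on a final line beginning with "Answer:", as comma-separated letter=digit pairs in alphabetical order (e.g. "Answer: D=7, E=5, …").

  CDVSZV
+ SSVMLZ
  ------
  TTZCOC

Step 1. [col 1: V + Z ≡ C (mod 10)] several values work for Z in column 1 (V + Z ≡ C (mod 10), carry-in 0); try Z=5. So Z=5.
Step 2. [col 1: V + Z ≡ C (mod 10)] column 1 (V + Z ≡ C (mod 10), carry-in 0) doesn't pin C yet; pick C=2 and continue. So C=2.
Step 3. [col 1: V + Z ≡ C (mod 10)] column 1 reads V+Z+carry(0)=C with Z=5, C=2; with digits 2,5 already taken and all letters distinct, the only value for V is 7. So V=7.
Step 4. [col 2: Z + L ≡ O (mod 10)] several values work for O in column 2 (Z + L ≡ O (mod 10), carry-in 1); try O=9. So O=9.
Step 5. [col 2: Z + L ≡ O (mod 10)] column 2 reads Z+L+carry(1)=O with Z=5, O=9; with digits 2,5,7,9 already taken and all letters distinct, the only value for L is 3. So L=3.
Step 6. [col 3: S + M ≡ C (mod 10)] no forcing yet in column 3 (carry-in 0); M=8 is free and consistent — try it ⇒ M=8.
Step 7. [col 3: S + M ≡ C (mod 10)] column 3 reads S+M+carry(0)=C with M=8, C=2; with digits 2,3,5,7,8,9 already taken and all letters distinct, the only value for S is 4 ⇒ S=4.
Step 8. [col 5: D + S ≡ T (mod 10)] column 5 (D + S ≡ T (mod 10), carry-in 1) doesn't pin T yet; pick T=6 and continue ⇒ T=6.
Step 9. [col 5: D + S ≡ T (mod 10)] column 5 reads D+S+carry(1)=T with S=4, T=6; with digits 2,3,4,5,6,7,8,9 already taken and all letters distinct, the only value for D is 1. So D=1.

Answer: C=2, D=1, L=3, M=8, O=9, S=4, T=6, V=7, Z=5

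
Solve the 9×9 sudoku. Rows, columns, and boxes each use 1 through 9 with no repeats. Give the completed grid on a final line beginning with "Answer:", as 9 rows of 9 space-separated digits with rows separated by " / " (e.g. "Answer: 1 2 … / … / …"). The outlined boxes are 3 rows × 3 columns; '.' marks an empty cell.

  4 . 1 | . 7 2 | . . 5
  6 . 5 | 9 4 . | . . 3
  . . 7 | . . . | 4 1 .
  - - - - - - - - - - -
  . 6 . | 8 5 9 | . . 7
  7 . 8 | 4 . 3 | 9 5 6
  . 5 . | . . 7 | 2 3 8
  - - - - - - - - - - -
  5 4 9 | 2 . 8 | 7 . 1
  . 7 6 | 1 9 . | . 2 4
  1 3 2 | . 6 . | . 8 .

Step 1. [r3c1∈{2,3,8,9}] in box 1, 3 fits only at r3c1. So r3c1=3.
Step 2. [r8c6∈{5}] r8c6's peers cover all but 5. So r8c6=5.
Step 3. [r2c2∈{2,8}] in row 2, 2 fits only at r2c2 ⇒ r2c2=2.
Step 4. [r1c8∈{6,9}] col 8 places 9 nowhere but r1c8. So r1c8=9.
Step 5. [r6c4∈{6}] r6c4's peers cover all but 6 ⇒ r6c4=6.
Step 6. [r1c2∈{8}] r1c2's peers cover all but 8 ⇒ r1c2=8.
Step 7. [r4c8∈{4}] r4c8's peers cover all but 4. So r4c8=4.
Step 8. [r6c5∈{1}] nothing but 1 survives at r6c5 ⇒ r6c5=1.
Step 9. [r7c5∈{3}] r7c5 is down to just 3, so r7c5=3.
Step 10. [r4c1∈{2}] r4c1 is down to just 2. So r4c1=2.
Step 11. [r9c7∈{5}] r9c7's peers cover all but 5 ⇒ r9c7=5.
Step 12. [r3c6∈{6}] nothing but 6 survives at r3c6, so r3c6=6.
Step 13. [r5c2∈{1}] only 1 remains possible at r5c2. So r5c2=1.
Step 14. [r2c6∈{1}] only 1 remains possible at r2c6, so r2c6=1.
Step 15. [r7c8∈{6}] r7c8 has the single candidate 6. So r7c8=6.
Step 16. [r2c8∈{7}] only 7 remains possible at r2c8 ⇒ r2c8=7.
Step 17. [r3c4∈{5}] only 5 remains possible at r3c4. So r3c4=5.
Step 18. [r6c1∈{9}] only 9 remains possible at r6c1. So r6c1=9.
Step 19. [r5c5∈{2}] r5c5 has the single candidate 2 ⇒ r5c5=2.
Step 20. [r8c1∈{8}] r8c1 is down to just 8 ⇒ r8c1=8.
Step 21. [r3c9∈{2}] only 2 remains possible at r3c9. So r3c9=2.
Step 22. [r3c2∈{9}] only 9 remains possible at r3c2. So r3c2=9.
Step 23. [r9c4∈{7}] r9c4's peers cover all but 7, so r9c4=7.
Step 24. [r4c7∈{1}] r4c7 has the single candidate 1. So r4c7=1.
Step 25. [r1c7∈{6}] r1c7's peers cover all but 6. So r1c7=6.
Step 26. [r3c5∈{8}] nothing but 8 survives at r3c5. So r3c5=8.
Step 27. [r4c3∈{3}] r4c3 has the single candidate 3, so r4c3=3.
Step 28. [r8c7∈{3}] nothing but 3 survives at r8c7. So r8c7=3.
Step 29. [r6c3∈{4}] nothing but 4 survives at r6c3. So r6c3=4.
Step 30. [r2c7∈{8}] r2c7 has the single candidate 8. So r2c7=8.
Step 31. [r9c9∈{9}] r9c9 has the single candidate 9 ⇒ r9c9=9.
Step 32. [r1c4∈{3}] only 3 remains possible at r1c4, so r1c4=3.
Step 33. [r9c6∈{4}] r9c6 has the single candidate 4 ⇒ r9c6=4.

Answer: 4 8 1 3 7 2 6 9 5 / 6 2 5 9 4 1 8 7 3 / 3 9 7 5 8 6 4 1 2 / 2 6 3 8 5 9 1 4 7 / 7 1 8 4 2 3 9 5 6 / 9 5 4 6 1 7 2 3 8 / 5 4 9 2 3 8 7 6 1 / 8 7 6 1 9 5 3 2 4 / 1 3 2 7 6 4 5 8 9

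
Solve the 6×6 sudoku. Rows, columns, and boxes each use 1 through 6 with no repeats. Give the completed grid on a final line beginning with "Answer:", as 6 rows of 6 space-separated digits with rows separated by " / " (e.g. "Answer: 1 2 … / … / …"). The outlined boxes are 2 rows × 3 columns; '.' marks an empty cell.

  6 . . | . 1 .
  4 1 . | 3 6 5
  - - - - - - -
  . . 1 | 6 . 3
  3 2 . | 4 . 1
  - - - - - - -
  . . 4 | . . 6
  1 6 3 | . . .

Step 1. [r5c2∈{5}] r5c2 has the single candidate 5. So r5c2=5.
Step 2. [r1c4∈{2}] r1c4's peers cover all but 2, so r1c4=2.
Step 3. [r6c5∈{2,4,5}] in col 5, 4 fits only at r6c5 ⇒ r6c5=4.
Step 4. [r4c5∈{5}] nothing but 5 survives at r4c5 ⇒ r4c5=5.
Step 5. [r6c6∈{2}] r6c6 is down to just 2, so r6c6=2.
Step 6. [r1c2∈{3}] r1c2 has the single candidate 3, so r1c2=3.
Step 7. [r2c3∈{2}] nothing but 2 survives at r2c3. So r2c3=2.
Step 8. [r1c6∈{4}] r1c6's peers cover all but 4. So r1c6=4.
Step 9. [r5c1∈{2}] nothing but 2 survives at r5c1 ⇒ r5c1=2.
Step 10. [r3c5∈{2}] only 2 remains possible at r3c5. So r3c5=2.
Step 11. [r5c4∈{1}] r5c4 has the single candidate 1. So r5c4=1.
Step 12. [r5c5∈{3}] r5c5 has the single candidate 3. So r5c5=3.
Step 13. [r4c3∈{6}] r4c3 has the single candidate 6 ⇒ r4c3=6.
Step 14. [r6c4∈{5}] r6c4's peers cover all but 5. So r6c4=5.
Step 15. [r3c2∈{4}] r3c2 is down to just 4 ⇒ r3c2=4.
Step 16. [r3c1∈{5}] r3c1 is down to just 5, so r3c1=5.
Step 17. [r1c3∈{5}] r1c3's peers cover all but 5, so r1c3=5.

Answer: 6 3 5 2 1 4 / 4 1 2 3 6 5 / 5 4 1 6 2 3 / 3 2 6 4 5 1 / 2 5 4 1 3 6 / 1 6 3 5 4 2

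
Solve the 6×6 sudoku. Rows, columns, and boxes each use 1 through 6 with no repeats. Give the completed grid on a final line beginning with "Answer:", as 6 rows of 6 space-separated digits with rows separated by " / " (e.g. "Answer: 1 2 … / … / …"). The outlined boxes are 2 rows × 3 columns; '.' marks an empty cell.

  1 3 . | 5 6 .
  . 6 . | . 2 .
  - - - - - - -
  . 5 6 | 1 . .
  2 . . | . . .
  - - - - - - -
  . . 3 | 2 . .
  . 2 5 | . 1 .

Step 1. [r1c6∈{4}] r1c6 has the single candidate 4, so r1c6=4.
Step 2. [r3c1∈{3,4}] 3 has one home in col 1: r3c1. So r3c1=3.
Step 3. [r4c5∈{3,4,5}] in col 5, 3 fits only at r4c5 ⇒ r4c5=3.
Step 4. [r2c3∈{4}] r2c3 is down to just 4. So r2c3=4.
Step 5. [r4c2∈{1,4}] r4c2 is the only open cell in box 3 admitting 4. So r4c2=4.
Step 6. [r6c4∈{3,4,6}] r6c4 is the only open cell in col 4 admitting 4 ⇒ r6c4=4.
Step 7. [r6c6∈{3,6}] r6c6 is the only open cell in row 6 admitting 3, so r6c6=3.
Step 8. [r5c6∈{5,6}] 6 has one home in box 6: r5c6. So r5c6=6.
Step 9. [r4c4∈{6}] r4c4 is down to just 6 ⇒ r4c4=6.
Step 10. [r2c1∈{5}] r2c1 has the single candidate 5, so r2c1=5.
Step 11. [r3c6∈{2}] r3c6 has the single candidate 2. So r3c6=2.
Step 12. [r4c6∈{5}] r4c6 has the single candidate 5. So r4c6=5.
Step 13. [r6c1∈{6}] nothing but 6 survives at r6c1 ⇒ r6c1=6.
Step 14. [r3c5∈{4}] r3c5's peers cover all but 4 ⇒ r3c5=4.
Step 15. [r4c3∈{1}] only 1 remains possible at r4c3, so r4c3=1.
Step 16. [r5c1∈{4}] r5c1 is down to just 4, so r5c1=4.
Step 17. [r5c5∈{5}] only 5 remains possible at r5c5. So r5c5=5.
Step 18. [r2c4∈{3}] nothing but 3 survives at r2c4, so r2c4=3.
Step 19. [r5c2∈{1}] r5c2 has the single candidate 1, so r5c2=1.
Step 20. [r2c6∈{1}] r2c6 has the single candidate 1, so r2c6=1.
Step 21. [r1c3∈{2}] nothing but 2 survives at r1c3. So r1c3=2.

Answer: 1 3 2 5 6 4 / 5 6 4 3 2 1 / 3 5 6 1 4 2 / 2 4 1 6 3 5 / 4 1 3 2 5 6 / 6 2 5 4 1 3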